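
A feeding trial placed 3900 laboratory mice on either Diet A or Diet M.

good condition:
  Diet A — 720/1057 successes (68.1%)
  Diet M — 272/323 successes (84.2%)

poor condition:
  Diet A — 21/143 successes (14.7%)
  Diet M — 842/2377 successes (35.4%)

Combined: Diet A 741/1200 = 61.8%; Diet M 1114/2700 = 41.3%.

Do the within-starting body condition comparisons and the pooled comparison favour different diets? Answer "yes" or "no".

Within each starting body condition level (good condition 68.1% vs 84.2%; poor condition 14.7% vs 35.4%), Diet M has the higher rate every time. Pooled: 61.8% vs 41.3% — Diet A has the higher rate overall. The two comparisons disagree.

yes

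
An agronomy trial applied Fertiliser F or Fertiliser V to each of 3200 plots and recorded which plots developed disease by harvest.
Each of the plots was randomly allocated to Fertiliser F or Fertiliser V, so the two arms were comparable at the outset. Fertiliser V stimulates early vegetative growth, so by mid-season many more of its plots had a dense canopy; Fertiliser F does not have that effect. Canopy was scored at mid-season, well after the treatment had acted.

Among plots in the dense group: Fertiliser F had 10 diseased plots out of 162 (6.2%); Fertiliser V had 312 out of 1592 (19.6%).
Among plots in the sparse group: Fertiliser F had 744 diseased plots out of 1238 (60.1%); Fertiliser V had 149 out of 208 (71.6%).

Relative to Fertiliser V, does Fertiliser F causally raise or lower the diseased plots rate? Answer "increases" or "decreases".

Within every mid-season canopy level Fertiliser F has the lower rate, yet pooled Fertiliser V does — Simpson's reversal.
Mid-season canopy here is a post-treatment variable shaped by the fertiliser; conditioning on it would introduce bias rather than remove it. The overall comparison is the causal one.
Pooled: Fertiliser F 53.9% vs Fertiliser V 25.6%; Fertiliser V is lower overall.

increases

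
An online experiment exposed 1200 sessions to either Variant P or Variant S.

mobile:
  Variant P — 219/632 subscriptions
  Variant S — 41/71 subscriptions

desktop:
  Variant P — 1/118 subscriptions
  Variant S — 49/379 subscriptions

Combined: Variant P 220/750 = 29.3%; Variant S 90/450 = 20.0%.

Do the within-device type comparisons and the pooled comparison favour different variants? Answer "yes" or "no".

Within each device type level (mobile 34.7% vs 57.7%; desktop 0.8% vs 12.9%), Variant S has the higher rate every time. Pooled: 29.3% vs 20.0% — Variant P has the higher rate overall. The two comparisons disagree.

yes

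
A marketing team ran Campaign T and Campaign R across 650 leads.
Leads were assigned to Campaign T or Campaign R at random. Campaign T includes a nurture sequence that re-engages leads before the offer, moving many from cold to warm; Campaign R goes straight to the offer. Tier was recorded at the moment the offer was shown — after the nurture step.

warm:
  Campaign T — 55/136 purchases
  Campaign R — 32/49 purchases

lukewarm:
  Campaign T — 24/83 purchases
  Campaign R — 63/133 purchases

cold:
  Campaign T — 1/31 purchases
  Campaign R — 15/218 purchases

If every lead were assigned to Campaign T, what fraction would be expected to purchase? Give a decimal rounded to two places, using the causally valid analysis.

0.32

Engagement tier is downstream of the campaign. One should not condition on a consequence of treatment, so the overall rates are the right comparison.
So P(outcome | do(Campaign T)) is just the pooled rate for Campaign T: 80/250 = 0.320.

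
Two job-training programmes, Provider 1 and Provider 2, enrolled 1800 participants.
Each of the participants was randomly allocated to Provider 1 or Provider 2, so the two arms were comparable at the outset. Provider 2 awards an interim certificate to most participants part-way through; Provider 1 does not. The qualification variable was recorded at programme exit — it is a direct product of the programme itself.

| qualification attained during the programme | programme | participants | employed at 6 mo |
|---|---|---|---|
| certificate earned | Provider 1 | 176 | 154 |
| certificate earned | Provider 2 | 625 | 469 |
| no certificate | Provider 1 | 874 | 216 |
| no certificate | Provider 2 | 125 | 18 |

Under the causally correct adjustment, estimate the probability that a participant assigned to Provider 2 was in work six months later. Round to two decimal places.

Stratifying would compare programmes among participants the programmes themselves sorted into qualification attained during the programme groups — a form of selection on an intermediate. The unconditioned pooled rates give the total causal effect.
So P(outcome | do(Provider 2)) is just the pooled rate for Provider 2: 487/750 = 0.649.

0.65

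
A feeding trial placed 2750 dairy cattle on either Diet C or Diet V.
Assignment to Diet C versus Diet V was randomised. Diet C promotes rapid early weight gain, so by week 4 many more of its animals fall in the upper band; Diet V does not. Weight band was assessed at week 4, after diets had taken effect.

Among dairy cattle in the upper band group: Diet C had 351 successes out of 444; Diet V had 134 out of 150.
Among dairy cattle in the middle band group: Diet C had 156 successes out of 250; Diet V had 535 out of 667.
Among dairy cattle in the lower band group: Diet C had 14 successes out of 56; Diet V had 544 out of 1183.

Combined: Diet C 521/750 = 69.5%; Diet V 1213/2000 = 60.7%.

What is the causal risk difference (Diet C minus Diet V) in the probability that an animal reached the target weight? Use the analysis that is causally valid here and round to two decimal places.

Within every week-4 weight band level Diet V has the higher rate, yet pooled Diet C does — Simpson's reversal.
Because the diet influences week-4 weight band, week-4 weight band is a post-treatment mediator, not a confounder. Stratifying on it would bias the estimate; the causal effect is the crude pooled difference.
The causal difference is the pooled difference: 0.695 − 0.607 = +0.088.

+0.09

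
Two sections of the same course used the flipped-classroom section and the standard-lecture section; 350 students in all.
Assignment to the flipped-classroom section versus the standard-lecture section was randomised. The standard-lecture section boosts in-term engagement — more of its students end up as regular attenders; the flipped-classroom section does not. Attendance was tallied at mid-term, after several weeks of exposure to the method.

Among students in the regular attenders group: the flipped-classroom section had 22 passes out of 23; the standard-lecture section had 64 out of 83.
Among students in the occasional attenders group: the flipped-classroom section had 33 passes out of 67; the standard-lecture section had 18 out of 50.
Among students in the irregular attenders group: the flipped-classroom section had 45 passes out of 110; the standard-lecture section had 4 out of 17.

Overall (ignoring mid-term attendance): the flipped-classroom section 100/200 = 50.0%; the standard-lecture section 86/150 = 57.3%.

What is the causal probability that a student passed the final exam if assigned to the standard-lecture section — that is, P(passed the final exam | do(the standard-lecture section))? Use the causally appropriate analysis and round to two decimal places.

The distribution of mid-term attendance is itself part of what the teaching method does — it is an intermediate outcome. Holding it fixed would remove that part of the effect; the total effect is the pooled difference.
So P(outcome | do(the standard-lecture section)) is just the pooled rate for the standard-lecture section: 86/150 = 0.573.

0.57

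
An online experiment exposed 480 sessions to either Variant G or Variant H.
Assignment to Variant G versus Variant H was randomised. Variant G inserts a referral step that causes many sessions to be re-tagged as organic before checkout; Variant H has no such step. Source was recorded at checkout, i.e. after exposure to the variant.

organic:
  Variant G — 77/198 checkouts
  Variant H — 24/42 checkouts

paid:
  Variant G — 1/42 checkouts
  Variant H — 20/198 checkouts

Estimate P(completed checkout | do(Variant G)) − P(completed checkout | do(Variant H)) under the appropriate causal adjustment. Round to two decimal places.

Within every traffic source level Variant H has the higher rate, yet pooled Variant G does — Simpson's reversal.
Traffic source lies on the pathway variant → traffic source → outcome, so adjusting for it blocks the indirect effect. For the total causal effect of variant, use the unadjusted pooled rates.
The causal difference is the pooled difference: 0.325 − 0.183 = +0.142.

+0.14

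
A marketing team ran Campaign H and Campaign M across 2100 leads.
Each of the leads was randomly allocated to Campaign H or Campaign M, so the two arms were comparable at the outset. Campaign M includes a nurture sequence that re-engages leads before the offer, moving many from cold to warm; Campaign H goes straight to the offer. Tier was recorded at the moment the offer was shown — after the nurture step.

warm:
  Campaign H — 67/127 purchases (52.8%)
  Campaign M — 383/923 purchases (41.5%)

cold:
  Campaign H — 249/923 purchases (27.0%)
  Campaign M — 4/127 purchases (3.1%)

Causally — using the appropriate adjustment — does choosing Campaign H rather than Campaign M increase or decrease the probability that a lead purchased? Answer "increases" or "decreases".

decreases

Engagement tier is downstream of the campaign. One should not condition on a consequence of treatment, so the overall rates are the right comparison.
Pooled: Campaign H 30.1% vs Campaign M 36.9%; Campaign M is higher overall.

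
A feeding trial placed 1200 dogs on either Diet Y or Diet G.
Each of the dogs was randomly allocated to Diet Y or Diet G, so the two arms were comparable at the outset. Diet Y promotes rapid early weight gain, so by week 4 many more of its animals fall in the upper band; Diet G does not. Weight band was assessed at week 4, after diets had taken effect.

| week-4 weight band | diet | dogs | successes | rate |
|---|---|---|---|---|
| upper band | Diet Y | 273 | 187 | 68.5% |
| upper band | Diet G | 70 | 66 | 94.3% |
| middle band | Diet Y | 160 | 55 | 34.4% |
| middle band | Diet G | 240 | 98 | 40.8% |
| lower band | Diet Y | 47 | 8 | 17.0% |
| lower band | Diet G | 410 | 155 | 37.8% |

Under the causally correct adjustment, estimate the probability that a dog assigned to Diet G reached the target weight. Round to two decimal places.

0.44

The distribution of week-4 weight band is itself part of what the diet does — it is an intermediate outcome. Holding it fixed would remove that part of the effect; the total effect is the pooled difference.
So P(outcome | do(Diet G)) is just the pooled rate for Diet G: 319/720 = 0.443.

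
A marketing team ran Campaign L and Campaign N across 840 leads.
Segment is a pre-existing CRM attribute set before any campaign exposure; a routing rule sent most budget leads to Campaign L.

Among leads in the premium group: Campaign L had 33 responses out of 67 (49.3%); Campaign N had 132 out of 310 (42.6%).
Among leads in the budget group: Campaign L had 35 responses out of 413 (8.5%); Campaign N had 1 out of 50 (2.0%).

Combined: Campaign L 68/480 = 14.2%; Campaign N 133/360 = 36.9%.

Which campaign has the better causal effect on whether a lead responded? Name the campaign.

Campaign L

The customer segment-specific comparison favours Campaign L throughout, but the pooled figures favour Campaign N. The question is whether to condition on customer segment.
Customer segment is set before the campaign has any effect — it is not caused by the campaign — and it independently drives the outcome. That makes it a confounder, so the causal comparison is within customer segment levels.
Within each level — premium: 49.3% vs 42.6%; budget: 8.5% vs 2.0% — Campaign L is higher every time.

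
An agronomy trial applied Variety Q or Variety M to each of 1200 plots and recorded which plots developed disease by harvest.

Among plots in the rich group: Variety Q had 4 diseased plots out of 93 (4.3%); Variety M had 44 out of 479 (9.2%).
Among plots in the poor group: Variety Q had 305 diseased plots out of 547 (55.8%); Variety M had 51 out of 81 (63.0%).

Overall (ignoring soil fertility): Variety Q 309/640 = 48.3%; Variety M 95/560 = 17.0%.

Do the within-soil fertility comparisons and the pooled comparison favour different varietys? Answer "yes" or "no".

Within each soil fertility level (rich 4.3% vs 9.2%; poor 55.8% vs 63.0%), Variety Q has the lower rate every time. Pooled: 48.3% vs 17.0% — Variety M has the lower rate overall. The two comparisons disagree.

yes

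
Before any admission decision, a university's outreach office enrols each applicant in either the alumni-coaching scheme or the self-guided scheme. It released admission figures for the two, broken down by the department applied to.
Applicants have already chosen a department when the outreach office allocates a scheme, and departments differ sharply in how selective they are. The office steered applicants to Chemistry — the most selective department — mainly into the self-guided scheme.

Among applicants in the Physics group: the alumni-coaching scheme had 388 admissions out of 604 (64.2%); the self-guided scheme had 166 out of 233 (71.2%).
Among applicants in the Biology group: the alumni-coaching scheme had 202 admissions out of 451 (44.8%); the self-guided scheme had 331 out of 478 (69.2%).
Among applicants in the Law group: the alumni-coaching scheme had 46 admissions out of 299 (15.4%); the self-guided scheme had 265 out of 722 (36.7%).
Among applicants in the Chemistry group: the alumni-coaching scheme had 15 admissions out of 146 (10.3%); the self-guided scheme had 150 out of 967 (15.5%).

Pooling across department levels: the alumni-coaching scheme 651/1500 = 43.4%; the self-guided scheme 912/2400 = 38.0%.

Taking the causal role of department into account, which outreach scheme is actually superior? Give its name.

Department differs across outreach schemes for reasons unrelated to any effect of the outreach scheme itself, and it separately predicts the outcome — a classic confounder. We must compare within department levels.
Within each level — Physics: 64.2% vs 71.2%; Biology: 44.8% vs 69.2%; Law: 15.4% vs 36.7%; Chemistry: 10.3% vs 15.5% — the self-guided scheme is higher every time.

the self-guided scheme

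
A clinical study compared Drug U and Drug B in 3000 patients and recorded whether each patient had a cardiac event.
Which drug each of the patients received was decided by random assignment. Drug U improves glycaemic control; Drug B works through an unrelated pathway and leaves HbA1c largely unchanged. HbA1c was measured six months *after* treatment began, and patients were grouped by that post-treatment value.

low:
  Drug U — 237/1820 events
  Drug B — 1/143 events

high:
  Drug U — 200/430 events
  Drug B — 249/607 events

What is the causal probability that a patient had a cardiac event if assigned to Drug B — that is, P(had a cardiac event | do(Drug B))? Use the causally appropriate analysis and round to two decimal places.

The stratified and pooled comparisons disagree (Drug B wins within each HbA1c; Drug U wins overall), so the answer turns on the causal role of HbA1c.
HbA1c here is a post-treatment variable shaped by the drug; conditioning on it would introduce bias rather than remove it. The overall comparison is the causal one.
So P(outcome | do(Drug B)) is just the pooled rate for Drug B: 250/750 = 0.333.

0.33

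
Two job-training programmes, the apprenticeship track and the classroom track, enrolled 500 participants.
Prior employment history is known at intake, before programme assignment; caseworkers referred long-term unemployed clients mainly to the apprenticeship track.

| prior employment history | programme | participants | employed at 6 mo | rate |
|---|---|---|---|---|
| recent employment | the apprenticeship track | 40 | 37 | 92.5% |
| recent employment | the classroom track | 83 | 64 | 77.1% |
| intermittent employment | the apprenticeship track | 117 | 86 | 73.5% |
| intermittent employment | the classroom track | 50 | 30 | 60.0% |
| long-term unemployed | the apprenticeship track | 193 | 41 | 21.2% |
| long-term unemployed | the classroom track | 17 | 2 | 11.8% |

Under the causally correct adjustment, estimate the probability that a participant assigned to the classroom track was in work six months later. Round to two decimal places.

0.44

Within every prior employment history level the apprenticeship track has the higher rate, yet pooled the classroom track does — Simpson's reversal.
Prior employment history differs across programmes for reasons unrelated to any effect of the programme itself, and it separately predicts the outcome — a classic confounder. We must compare within prior employment history levels.
Standardising the classroom track to the population prior employment history mix: 0.246·64/83 + 0.334·30/50 + 0.420·2/17 = 0.439.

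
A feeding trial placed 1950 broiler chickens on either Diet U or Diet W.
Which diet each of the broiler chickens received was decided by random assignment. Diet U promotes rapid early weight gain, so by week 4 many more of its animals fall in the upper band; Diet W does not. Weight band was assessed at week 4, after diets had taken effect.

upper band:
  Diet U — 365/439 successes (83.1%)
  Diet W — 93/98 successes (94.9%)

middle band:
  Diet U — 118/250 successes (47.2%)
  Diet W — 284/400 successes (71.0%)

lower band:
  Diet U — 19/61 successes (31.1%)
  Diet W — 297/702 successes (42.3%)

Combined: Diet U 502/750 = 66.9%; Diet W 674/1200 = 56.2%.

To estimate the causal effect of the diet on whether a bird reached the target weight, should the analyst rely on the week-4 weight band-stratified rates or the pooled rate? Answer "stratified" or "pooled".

pooled

Week-4 weight band here is a post-treatment variable shaped by the diet; conditioning on it would introduce bias rather than remove it. The overall comparison is the causal one.
Pooled: Diet U 66.9% vs Diet W 56.2%; Diet U is higher overall.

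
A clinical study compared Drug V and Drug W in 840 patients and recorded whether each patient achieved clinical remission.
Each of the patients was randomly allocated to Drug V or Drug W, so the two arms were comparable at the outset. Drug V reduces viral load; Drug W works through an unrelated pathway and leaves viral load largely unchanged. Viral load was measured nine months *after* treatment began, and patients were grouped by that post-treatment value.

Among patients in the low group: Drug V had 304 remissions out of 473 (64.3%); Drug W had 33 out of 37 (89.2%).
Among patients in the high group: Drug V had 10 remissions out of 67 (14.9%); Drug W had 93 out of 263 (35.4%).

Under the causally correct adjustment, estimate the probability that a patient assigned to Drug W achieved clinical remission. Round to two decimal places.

The distribution of viral load is itself part of what the drug does — it is an intermediate outcome. Holding it fixed would remove that part of the effect; the total effect is the pooled difference.
So P(outcome | do(Drug W)) is just the pooled rate for Drug W: 126/300 = 0.420.

0.42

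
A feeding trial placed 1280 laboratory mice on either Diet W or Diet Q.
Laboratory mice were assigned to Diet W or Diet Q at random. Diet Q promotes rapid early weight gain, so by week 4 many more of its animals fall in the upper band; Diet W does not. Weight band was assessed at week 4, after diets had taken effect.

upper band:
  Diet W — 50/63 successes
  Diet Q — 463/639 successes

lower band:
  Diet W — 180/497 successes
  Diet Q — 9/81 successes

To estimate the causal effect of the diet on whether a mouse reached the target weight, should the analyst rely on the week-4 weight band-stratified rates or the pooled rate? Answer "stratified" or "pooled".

Diet W is higher inside every week-4 weight band stratum but Diet Q is higher in aggregate. Whether to stratify depends on how week-4 weight band relates to the diet.
Stratifying would compare diets among laboratory mice the diets themselves sorted into week-4 weight band groups — a form of selection on an intermediate. The unconditioned pooled rates give the total causal effect.
Pooled: Diet W 41.1% vs Diet Q 65.6%; Diet Q is higher overall.

pooled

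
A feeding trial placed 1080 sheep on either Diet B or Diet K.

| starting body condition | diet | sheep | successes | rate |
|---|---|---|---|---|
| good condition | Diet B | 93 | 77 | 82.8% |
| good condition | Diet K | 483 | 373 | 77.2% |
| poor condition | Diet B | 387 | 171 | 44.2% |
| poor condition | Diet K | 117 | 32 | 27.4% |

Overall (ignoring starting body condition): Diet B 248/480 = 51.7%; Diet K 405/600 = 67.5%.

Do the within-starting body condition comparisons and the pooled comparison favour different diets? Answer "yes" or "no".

Within each starting body condition level (good condition 82.8% vs 77.2%; poor condition 44.2% vs 27.4%), Diet B has the higher rate every time. Pooled: 51.7% vs 67.5% — Diet K has the higher rate overall. The two comparisons disagree.

yes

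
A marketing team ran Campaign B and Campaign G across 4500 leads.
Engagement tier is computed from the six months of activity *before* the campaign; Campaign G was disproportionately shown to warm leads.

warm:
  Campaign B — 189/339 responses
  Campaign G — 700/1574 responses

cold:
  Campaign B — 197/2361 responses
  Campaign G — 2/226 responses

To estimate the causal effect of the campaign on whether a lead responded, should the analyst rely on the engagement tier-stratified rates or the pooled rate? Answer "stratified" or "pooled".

The imbalance in engagement tier arose from how leads were allocated, not from anything the campaign did; and engagement tier independently affects the outcome. The pooled gap is confounded — condition on engagement tier.
Within each level — warm: 55.8% vs 44.5%; cold: 8.3% vs 0.9% — Campaign B is higher every time.

stratified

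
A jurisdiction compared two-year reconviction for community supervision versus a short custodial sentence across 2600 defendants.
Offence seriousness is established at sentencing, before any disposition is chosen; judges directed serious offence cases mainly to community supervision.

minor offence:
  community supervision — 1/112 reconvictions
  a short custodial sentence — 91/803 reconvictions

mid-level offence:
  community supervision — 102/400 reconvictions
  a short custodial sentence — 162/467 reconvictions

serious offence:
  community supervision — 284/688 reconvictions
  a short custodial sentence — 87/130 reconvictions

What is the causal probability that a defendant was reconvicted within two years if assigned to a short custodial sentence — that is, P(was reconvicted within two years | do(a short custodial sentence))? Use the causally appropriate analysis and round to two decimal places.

0.37

Offence seriousness is set before the disposition has any effect — it is not caused by the disposition — and it independently drives the outcome. That makes it a confounder, so the causal comparison is within offence seriousness levels.
Standardising a short custodial sentence to the population offence seriousness mix: 0.352·91/803 + 0.333·162/467 + 0.315·87/130 = 0.366.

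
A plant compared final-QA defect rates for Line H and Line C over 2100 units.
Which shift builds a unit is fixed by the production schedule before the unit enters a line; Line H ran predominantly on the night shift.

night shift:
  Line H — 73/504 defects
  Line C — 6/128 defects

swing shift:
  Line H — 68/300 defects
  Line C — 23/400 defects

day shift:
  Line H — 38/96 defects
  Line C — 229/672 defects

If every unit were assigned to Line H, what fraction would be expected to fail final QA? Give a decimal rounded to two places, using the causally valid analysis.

Line C is lower inside every shift stratum but Line H is lower in aggregate. Whether to stratify depends on how shift relates to the line.
Here shift is a common cause — it drives both which line a case falls under and the outcome. The crude comparison mixes populations; the stratum-specific rates are the causally relevant ones.
Standardising Line H to the population shift mix: 0.301·73/504 + 0.333·68/300 + 0.366·38/96 = 0.264.

0.26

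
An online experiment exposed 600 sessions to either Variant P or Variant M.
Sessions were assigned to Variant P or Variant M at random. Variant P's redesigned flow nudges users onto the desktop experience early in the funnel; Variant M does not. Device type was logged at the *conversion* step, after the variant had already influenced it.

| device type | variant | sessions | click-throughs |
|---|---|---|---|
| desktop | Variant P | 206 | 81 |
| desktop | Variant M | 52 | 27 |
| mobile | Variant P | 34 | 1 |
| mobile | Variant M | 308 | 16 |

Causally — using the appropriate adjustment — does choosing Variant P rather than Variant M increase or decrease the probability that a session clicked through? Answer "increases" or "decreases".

increases

Device type here is a post-treatment variable shaped by the variant; conditioning on it would introduce bias rather than remove it. The overall comparison is the causal one.
Pooled: Variant P 34.2% vs Variant M 11.9%; Variant P is higher overall.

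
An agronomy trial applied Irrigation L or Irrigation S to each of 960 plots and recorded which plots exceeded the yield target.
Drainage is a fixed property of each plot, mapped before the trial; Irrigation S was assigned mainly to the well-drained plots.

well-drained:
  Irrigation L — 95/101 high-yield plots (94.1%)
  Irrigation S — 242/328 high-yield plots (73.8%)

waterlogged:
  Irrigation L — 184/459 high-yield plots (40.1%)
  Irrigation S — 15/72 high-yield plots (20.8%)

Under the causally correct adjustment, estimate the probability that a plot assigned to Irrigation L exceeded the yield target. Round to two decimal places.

Nothing the irrigation does changes field drainage; the imbalance is an allocation artefact. With field drainage also predicting the outcome, the pooled figure is confounded, and the within-stratum comparison is the causal one.
Standardising Irrigation L to the population field drainage mix: 0.447·95/101 + 0.553·184/459 = 0.642.

0.64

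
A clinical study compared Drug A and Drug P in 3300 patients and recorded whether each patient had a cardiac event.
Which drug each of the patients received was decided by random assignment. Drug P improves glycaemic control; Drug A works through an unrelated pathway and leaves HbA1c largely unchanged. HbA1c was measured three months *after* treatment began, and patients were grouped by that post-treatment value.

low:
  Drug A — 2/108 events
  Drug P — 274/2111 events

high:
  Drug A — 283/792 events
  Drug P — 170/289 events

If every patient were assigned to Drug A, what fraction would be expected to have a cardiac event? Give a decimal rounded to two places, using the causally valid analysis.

0.32

The HbA1c-specific comparison favours Drug A throughout, but the pooled figures favour Drug P. The question is whether to condition on HbA1c.
HbA1c is downstream of the drug. One should not condition on a consequence of treatment, so the overall rates are the right comparison.
So P(outcome | do(Drug A)) is just the pooled rate for Drug A: 285/900 = 0.317.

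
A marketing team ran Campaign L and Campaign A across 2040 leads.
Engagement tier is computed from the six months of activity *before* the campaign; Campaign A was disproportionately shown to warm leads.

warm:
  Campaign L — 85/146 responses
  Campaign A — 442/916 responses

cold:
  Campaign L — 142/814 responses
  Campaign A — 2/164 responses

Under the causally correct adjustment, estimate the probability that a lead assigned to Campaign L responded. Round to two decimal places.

Nothing the campaign does changes engagement tier; the imbalance is an allocation artefact. With engagement tier also predicting the outcome, the pooled figure is confounded, and the within-stratum comparison is the causal one.
Standardising Campaign L to the population engagement tier mix: 0.521·85/146 + 0.479·142/814 = 0.387.

0.39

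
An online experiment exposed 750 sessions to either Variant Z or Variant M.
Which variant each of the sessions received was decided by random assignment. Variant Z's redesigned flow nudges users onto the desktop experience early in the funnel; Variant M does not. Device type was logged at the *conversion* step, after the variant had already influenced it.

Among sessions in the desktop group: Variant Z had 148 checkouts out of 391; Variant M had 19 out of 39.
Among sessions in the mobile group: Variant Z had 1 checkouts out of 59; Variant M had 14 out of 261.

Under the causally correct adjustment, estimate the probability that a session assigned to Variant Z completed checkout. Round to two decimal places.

0.33

Device type is recorded after the variant and is itself shifted by it — it sits on the causal path from variant to outcome. Conditioning on a mediator would strip out part of the effect we want; the pooled comparison gives the total causal effect.
So P(outcome | do(Variant Z)) is just the pooled rate for Variant Z: 149/450 = 0.331.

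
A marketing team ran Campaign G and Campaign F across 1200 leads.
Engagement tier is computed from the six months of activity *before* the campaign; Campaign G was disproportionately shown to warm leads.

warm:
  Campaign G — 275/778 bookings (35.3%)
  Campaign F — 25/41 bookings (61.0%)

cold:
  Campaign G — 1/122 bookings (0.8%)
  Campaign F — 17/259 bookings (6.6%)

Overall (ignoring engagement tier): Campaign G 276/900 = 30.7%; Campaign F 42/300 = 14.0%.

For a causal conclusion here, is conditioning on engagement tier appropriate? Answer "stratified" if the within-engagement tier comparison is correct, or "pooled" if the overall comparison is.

stratified

The engagement tier-specific comparison favours Campaign F throughout, but the pooled figures favour Campaign G. The question is whether to condition on engagement tier.
Since engagement tier is a pre-existing factor (not a product of the campaign) and it affects the outcome on its own, it is a confounder. The stratified rates, not the pooled rate, identify the causal effect.
Within each level — warm: 35.3% vs 61.0%; cold: 0.8% vs 6.6% — Campaign F is higher every time.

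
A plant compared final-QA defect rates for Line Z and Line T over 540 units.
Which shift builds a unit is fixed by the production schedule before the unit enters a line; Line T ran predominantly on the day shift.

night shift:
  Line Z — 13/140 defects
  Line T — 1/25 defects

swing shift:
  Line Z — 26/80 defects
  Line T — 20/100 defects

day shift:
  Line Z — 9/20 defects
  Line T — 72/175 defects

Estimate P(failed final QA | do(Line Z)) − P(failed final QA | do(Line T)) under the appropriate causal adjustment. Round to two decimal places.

+0.07

Line T is lower inside every shift stratum but Line Z is lower in aggregate. Whether to stratify depends on how shift relates to the line.
Shift differs across lines for reasons unrelated to any effect of the line itself, and it separately predicts the outcome — a classic confounder. We must compare within shift levels.
Adjusting over the population distribution of shift: 0.306·(0.093−0.040) + 0.333·(0.325−0.200) + 0.361·(0.450−0.411) = +0.072.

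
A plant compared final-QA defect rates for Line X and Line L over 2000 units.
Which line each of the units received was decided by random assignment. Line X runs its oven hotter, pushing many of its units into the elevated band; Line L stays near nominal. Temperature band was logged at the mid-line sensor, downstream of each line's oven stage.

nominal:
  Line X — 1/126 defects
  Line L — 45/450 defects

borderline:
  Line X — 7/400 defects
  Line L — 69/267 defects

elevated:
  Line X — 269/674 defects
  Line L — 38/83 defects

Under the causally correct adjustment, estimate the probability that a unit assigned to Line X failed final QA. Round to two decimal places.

Within every in-process temperature band level Line X has the lower rate, yet pooled Line L does — Simpson's reversal.
In-process temperature band is recorded after the line and is itself shifted by it — it sits on the causal path from line to outcome. Conditioning on a mediator would strip out part of the effect we want; the pooled comparison gives the total causal effect.
So P(outcome | do(Line X)) is just the pooled rate for Line X: 277/1200 = 0.231.

0.23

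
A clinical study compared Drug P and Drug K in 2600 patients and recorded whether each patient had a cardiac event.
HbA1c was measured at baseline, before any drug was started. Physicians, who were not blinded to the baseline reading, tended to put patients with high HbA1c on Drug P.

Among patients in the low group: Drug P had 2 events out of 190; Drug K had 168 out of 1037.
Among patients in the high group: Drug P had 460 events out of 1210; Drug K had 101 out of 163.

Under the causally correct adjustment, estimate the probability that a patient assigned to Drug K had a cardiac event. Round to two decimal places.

0.40

Within every HbA1c level Drug P has the lower rate, yet pooled Drug K does — Simpson's reversal.
HbA1c differs across drugs for reasons unrelated to any effect of the drug itself, and it separately predicts the outcome — a classic confounder. We must compare within HbA1c levels.
Standardising Drug K to the population HbA1c mix: 0.472·168/1037 + 0.528·101/163 = 0.404.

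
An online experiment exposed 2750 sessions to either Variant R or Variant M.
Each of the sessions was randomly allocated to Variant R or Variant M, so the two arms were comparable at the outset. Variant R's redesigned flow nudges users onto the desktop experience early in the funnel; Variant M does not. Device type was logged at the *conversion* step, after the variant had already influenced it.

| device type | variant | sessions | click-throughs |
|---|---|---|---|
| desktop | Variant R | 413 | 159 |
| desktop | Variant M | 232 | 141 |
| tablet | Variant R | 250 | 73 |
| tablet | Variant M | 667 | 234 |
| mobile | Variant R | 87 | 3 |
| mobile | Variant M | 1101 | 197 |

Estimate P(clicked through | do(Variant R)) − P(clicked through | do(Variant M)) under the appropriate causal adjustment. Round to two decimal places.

+0.03

Device type is downstream of the variant. One should not condition on a consequence of treatment, so the overall rates are the right comparison.
The causal difference is the pooled difference: 0.313 − 0.286 = +0.027.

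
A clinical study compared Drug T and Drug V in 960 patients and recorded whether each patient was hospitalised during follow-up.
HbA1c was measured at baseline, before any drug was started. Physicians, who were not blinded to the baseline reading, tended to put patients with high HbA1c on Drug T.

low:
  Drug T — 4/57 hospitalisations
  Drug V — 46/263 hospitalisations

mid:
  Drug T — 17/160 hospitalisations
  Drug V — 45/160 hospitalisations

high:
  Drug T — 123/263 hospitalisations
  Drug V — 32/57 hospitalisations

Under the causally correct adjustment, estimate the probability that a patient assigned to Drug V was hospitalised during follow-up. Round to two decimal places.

Within every HbA1c level Drug T has the lower rate, yet pooled Drug V does — Simpson's reversal.
The imbalance in HbA1c arose from how patients were allocated, not from anything the drug did; and HbA1c independently affects the outcome. The pooled gap is confounded — condition on HbA1c.
Standardising Drug V to the population HbA1c mix: 0.333·46/263 + 0.333·45/160 + 0.333·32/57 = 0.339.

0.34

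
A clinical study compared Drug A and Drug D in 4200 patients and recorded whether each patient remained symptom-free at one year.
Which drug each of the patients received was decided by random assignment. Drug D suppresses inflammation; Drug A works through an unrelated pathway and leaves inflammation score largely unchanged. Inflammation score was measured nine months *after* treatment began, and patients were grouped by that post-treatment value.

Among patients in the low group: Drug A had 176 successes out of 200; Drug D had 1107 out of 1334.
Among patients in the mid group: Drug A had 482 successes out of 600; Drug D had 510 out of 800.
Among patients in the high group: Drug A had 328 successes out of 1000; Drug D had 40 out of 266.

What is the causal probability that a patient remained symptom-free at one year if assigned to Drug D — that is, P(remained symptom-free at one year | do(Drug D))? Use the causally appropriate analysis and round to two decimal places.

The inflammation score-specific comparison favours Drug A throughout, but the pooled figures favour Drug D. The question is whether to condition on inflammation score.
Inflammation score is recorded after the drug and is itself shifted by it — it sits on the causal path from drug to outcome. Conditioning on a mediator would strip out part of the effect we want; the pooled comparison gives the total causal effect.
So P(outcome | do(Drug D)) is just the pooled rate for Drug D: 1657/2400 = 0.690.

0.69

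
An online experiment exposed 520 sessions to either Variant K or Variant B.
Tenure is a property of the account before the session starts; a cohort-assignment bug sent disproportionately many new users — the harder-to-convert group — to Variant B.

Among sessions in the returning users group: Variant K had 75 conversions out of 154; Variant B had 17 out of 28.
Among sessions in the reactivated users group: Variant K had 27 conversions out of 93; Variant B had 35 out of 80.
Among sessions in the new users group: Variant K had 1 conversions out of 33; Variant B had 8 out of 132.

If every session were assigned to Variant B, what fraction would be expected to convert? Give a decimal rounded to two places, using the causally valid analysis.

0.38

The user tenure-specific comparison favours Variant B throughout, but the pooled figures favour Variant K. The question is whether to condition on user tenure.
User tenure satisfies the back-door criterion: it is not a descendant of the variant, and it blocks the spurious path from variant to outcome. Adjusting for it (i.e., using the within-user tenure rates) gives the causal effect.
Standardising Variant B to the population user tenure mix: 0.350·17/28 + 0.333·35/80 + 0.317·8/132 = 0.377.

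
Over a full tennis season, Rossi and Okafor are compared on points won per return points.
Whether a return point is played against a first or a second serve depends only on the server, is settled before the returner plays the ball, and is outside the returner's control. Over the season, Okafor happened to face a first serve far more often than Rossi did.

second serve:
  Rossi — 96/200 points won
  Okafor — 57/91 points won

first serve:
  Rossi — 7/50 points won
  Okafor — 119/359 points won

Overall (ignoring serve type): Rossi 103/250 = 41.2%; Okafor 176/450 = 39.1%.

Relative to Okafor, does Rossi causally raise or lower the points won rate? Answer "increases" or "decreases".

The stratified and pooled comparisons disagree (Okafor wins within each serve type; Rossi wins overall), so the answer turns on the causal role of serve type.
Here serve type is a common cause — it drives both which player a case falls under and the outcome. The crude comparison mixes populations; the stratum-specific rates are the causally relevant ones.
Within each level — second serve: 48.0% vs 62.6%; first serve: 14.0% vs 33.1% — Okafor is higher every time.

decreases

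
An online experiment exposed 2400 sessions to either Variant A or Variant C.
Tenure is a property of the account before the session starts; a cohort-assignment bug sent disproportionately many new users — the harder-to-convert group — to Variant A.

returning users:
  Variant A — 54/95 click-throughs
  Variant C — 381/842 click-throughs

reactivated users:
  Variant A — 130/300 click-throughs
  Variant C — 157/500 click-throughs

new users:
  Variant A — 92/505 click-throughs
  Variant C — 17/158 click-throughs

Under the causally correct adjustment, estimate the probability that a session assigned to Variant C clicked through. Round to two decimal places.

Variant A is higher inside every user tenure stratum but Variant C is higher in aggregate. Whether to stratify depends on how user tenure relates to the variant.
The imbalance in user tenure arose from how sessions were allocated, not from anything the variant did; and user tenure independently affects the outcome. The pooled gap is confounded — condition on user tenure.
Standardising Variant C to the population user tenure mix: 0.390·381/842 + 0.333·157/500 + 0.276·17/158 = 0.311.

0.31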